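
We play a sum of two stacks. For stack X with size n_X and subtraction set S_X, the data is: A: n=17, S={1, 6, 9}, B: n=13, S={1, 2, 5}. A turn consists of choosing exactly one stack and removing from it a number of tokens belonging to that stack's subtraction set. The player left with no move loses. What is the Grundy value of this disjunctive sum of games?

Stack A, S = {1, 6, 9}:
G(0) = 0
G(1) = mex{0} = 1
G(2) = mex{1} = 0
G(3) = mex{0} = 1
G(4) = mex{1} = 0
G(5) = mex{0} = 1
G(6) = mex{1,0} = 2
G(7) = mex{2,1} = 0
G(8) = mex{0,0} = 1
G(9) = mex{1,1,0} = 2
G(10) = mex{2,0,1} = 3
G(11) = mex{3,1,0} = 2
G(12) = mex{2,2,1} = 0
G(13) = mex{0,0,0} = 1
G(14) = mex{1,1,1} = 0
G(15) = mex{0,2,2} = 1
G(16) = mex{1,3,0} = 2
G(17) = mex{2,2,1} = 0
G_A(17) = 0.
Stack B, S = {1, 2, 5}:
n :  0  1  2  3  4  5  6  7  8  9 10 11 12 13
G :  0  1  2  0  1  2  0  1  2  0  1  2  0  1
G_B(13) = 1.
Combined Grundy value = 0 ⊕ 1 = 1.

1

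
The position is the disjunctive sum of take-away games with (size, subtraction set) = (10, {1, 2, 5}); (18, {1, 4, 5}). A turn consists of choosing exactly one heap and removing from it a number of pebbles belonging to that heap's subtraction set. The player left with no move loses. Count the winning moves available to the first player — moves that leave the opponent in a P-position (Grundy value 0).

2

Heap A, S = {1, 2, 5}:
G(0) = 0
G(1) = mex{0} = 1
G(2) = mex{1,0} = 2
G(3) = mex{2,1} = 0
G(4) = mex{0,2} = 1
G(5) = mex{1,0,0} = 2
G(6) = mex{2,1,1} = 0
G(7) = mex{0,2,2} = 1
G(8) = mex{1,0,0} = 2
G(9) = mex{2,1,1} = 0
G(10) = mex{0,2,2} = 1
G_A(10) = 1.
Heap B, S = {1, 4, 5}:
n :  0  1  2  3  4  5  6  7  8  9 10 11 12 13 14 15 16 17 18
G :  0  1  0  1  2  3  2  3  0  1  0  1  2  3  2  3  0  1  0
G_B(18) = 0.
Combined Grundy value = 1 ⊕ 0 = 1.
A winning move leaves total XOR = 0, i.e. changes one component's Grundy value g to g ⊕ X where X is the current total.
Heap A: need g' = 1⊕1 = 0. Options: 10−1→G=0, 10−2→G=2, 10−5→G=2. Hits: 1.
Heap B: need g' = 0⊕1 = 1. Options: 18−1→G=1, 18−4→G=2, 18−5→G=3. Hits: 1.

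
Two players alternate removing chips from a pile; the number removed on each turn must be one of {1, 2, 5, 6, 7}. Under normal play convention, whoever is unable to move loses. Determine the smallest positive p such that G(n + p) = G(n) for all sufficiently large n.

n :  0  1  2  3  4  5  6  7  8  9 10 11 12 13 14 15 16 17 18 19 20 21 22 23
G :  0  1  2  0  1  2  3  4  5  3  4  0  1  2  0  1  2  3  4  5  3  4  0  1
G(n+11) = G(n) holds for n = 0,…,6 (a full window of length max(S) = 7), so the sequence is purely periodic with period 11.

11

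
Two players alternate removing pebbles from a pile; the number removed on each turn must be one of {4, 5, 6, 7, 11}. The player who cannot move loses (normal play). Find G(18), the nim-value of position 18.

n :  0  1  2  3  4  5  6  7  8  9 10 11 12 13 14 15 16 17 18
G :  0  0  0  0  1  1  1  1  2  2  2  2  3  3  3  0  0  0  0

0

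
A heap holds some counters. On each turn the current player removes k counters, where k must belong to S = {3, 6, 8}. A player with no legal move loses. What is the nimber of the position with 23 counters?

0

n :  0  1  2  3  4  5  6  7  8  9 10 11 12 13 14 15 16 17 18 19 20 21 22 23
G :  0  0  0  1  1  1  2  2  2  3  3  0  0  0  1  1  1  2  2  2  3  3  0  0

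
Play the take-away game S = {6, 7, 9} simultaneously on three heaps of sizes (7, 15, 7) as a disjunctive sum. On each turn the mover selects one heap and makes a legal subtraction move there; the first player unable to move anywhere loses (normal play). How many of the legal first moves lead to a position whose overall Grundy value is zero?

All heaps use S = {6, 7, 9}:
n :  0  1  2  3  4  5  6  7  8  9 10 11 12 13 14 15
G :  0  0  0  0  0  0  1  1  1  1  1  1  2  2  2  0
Heap A: G(7) = 1.
Heap B: G(15) = 0.
Heap C: G(7) = 1.
Combined Grundy value = 1 ⊕ 0 ⊕ 1 = 0.
A winning move leaves total XOR = 0, i.e. changes one component's Grundy value g to g ⊕ X where X is the current total.
Heap A: target g' = 1⊕0 = 1, but every legal move changes the Grundy value (mex property), so 0 moves.
Heap B: target g' = 0⊕0 = 0, but every legal move changes the Grundy value (mex property), so 0 moves.
Heap C: target g' = 1⊕0 = 1, but every legal move changes the Grundy value (mex property), so 0 moves.

0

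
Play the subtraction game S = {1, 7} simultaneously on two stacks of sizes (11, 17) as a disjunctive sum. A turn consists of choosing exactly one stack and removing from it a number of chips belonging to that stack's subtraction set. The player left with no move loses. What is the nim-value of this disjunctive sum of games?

0

All stacks use S = {1, 7}:
G(0) = 0
G(1) = mex{0} = 1
G(2) = mex{1} = 0
G(3) = mex{0} = 1
G(4) = mex{1} = 0
G(5) = mex{0} = 1
G(6) = mex{1} = 0
G(7) = mex{0,0} = 1
G(8) = mex{1,1} = 0
G(9) = mex{0,0} = 1
G(10) = mex{1,1} = 0
G(11) = mex{0,0} = 1
G(12) = mex{1,1} = 0
G(13) = mex{0,0} = 1
G(14) = mex{1,1} = 0
G(15) = mex{0,0} = 1
G(16) = mex{1,1} = 0
G(17) = mex{0,0} = 1
Stack A: G(11) = 1.
Stack B: G(17) = 1.
Combined Grundy value = 1 ⊕ 1 = 0.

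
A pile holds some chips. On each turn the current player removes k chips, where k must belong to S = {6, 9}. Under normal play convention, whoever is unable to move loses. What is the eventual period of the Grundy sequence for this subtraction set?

G(0) = 0
G(1) = mex{} = 0
G(2) = mex{} = 0
G(3) = mex{} = 0
G(4) = mex{} = 0
G(5) = mex{} = 0
G(6) = mex{0} = 1
G(7) = mex{0} = 1
G(8) = mex{0} = 1
G(9) = mex{0,0} = 1
G(10) = mex{0,0} = 1
G(11) = mex{0,0} = 1
G(12) = mex{1,0} = 2
G(13) = mex{1,0} = 2
G(14) = mex{1,0} = 2
G(15) = mex{1,1} = 0
G(16) = mex{1,1} = 0
G(17) = mex{1,1} = 0
G(18) = mex{2,1} = 0
G(19) = mex{2,1} = 0
G(20) = mex{2,1} = 0
G(21) = mex{0,2} = 1
G(22) = mex{0,2} = 1
G(23) = mex{0,2} = 1
G(24) = mex{0,0} = 1
G(25) = mex{0,0} = 1
G(26) = mex{0,0} = 1
G(27) = mex{1,0} = 2
G(28) = mex{1,0} = 2
G(29) = mex{1,0} = 2
G(30) = mex{1,1} = 0
G(31) = mex{1,1} = 0
G(n+15) = G(n) holds for n = 0,…,8 (a full window of length max(S) = 9), so the sequence is purely periodic with period 15.

15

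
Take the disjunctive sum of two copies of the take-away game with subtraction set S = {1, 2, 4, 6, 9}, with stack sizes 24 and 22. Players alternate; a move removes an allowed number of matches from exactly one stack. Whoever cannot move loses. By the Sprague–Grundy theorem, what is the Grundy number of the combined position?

3

All stacks use S = {1, 2, 4, 6, 9}:
n :  0  1  2  3  4  5  6  7  8  9 10 11 12 13 14 15 16 17 18 19 20 21 22 23 24
G :  0  1  2  0  1  2  3  4  0  1  2  0  1  2  3  4  0  1  2  0  1  2  3  4  0
Stack A: G(24) = 0.
Stack B: G(22) = 3.
Combined Grundy value = 0 ⊕ 3 = 3.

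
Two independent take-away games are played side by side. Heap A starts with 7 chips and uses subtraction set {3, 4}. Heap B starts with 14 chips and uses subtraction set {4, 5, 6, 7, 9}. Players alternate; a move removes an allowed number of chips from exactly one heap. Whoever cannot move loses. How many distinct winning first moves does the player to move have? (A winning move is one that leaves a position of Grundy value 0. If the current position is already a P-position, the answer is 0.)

0

Heap A, S = {3, 4}:
n : 0 1 2 3 4 5 6 7
G : 0 0 0 1 1 1 2 0
G_A(7) = 0.
Heap B, S = {4, 5, 6, 7, 9}:
n :  0  1  2  3  4  5  6  7  8  9 10 11 12 13 14
G :  0  0  0  0  1  1  1  1  2  2  2  2  3  0  0
G_B(14) = 0.
Combined Grundy value = 0 ⊕ 0 = 0.
A winning move leaves total XOR = 0, i.e. changes one component's Grundy value g to g ⊕ X where X is the current total.
Heap A: target g' = 0⊕0 = 0, but every legal move changes the Grundy value (mex property), so 0 moves.
Heap B: target g' = 0⊕0 = 0, but every legal move changes the Grundy value (mex property), so 0 moves.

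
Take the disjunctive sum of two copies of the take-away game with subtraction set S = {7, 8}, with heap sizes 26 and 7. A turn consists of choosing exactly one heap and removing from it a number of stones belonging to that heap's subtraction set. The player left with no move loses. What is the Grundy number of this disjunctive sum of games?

0

All heaps use S = {7, 8}:
n :  0  1  2  3  4  5  6  7  8  9 10 11 12 13 14 15 16 17 18 19 20 21 22 23 24 25 26
G :  0  0  0  0  0  0  0  1  1  1  1  1  1  1  2  0  0  0  0  0  0  0  1  1  1  1  1
Heap A: G(26) = 1.
Heap B: G(7) = 1.
Combined Grundy value = 1 ⊕ 1 = 0.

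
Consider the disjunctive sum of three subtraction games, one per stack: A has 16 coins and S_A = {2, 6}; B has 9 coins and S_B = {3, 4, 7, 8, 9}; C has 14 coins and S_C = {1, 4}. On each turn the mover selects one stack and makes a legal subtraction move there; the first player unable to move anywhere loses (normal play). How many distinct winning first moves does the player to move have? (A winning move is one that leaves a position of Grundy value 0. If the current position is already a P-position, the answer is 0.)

Stack A, S = {2, 6}:
G(0) = 0
G(1) = mex{} = 0
G(2) = mex{0} = 1
G(3) = mex{0} = 1
G(4) = mex{1} = 0
G(5) = mex{1} = 0
G(6) = mex{0,0} = 1
G(7) = mex{0,0} = 1
G(8) = mex{1,1} = 0
G(9) = mex{1,1} = 0
G(10) = mex{0,0} = 1
G(11) = mex{0,0} = 1
G(12) = mex{1,1} = 0
G(13) = mex{1,1} = 0
G(14) = mex{0,0} = 1
G(15) = mex{0,0} = 1
G(16) = mex{1,1} = 0
G_A(16) = 0.
Stack B, S = {3, 4, 7, 8, 9}:
n : 0 1 2 3 4 5 6 7 8 9
G : 0 0 0 1 1 1 2 2 2 3
G_B(9) = 3.
Stack C, S = {1, 4}:
n :  0  1  2  3  4  5  6  7  8  9 10 11 12 13 14
G :  0  1  0  1  2  0  1  0  1  2  0  1  0  1  2
G_C(14) = 2.
Combined Grundy value = 0 ⊕ 3 ⊕ 2 = 1.
A winning move leaves total XOR = 0, i.e. changes one component's Grundy value g to g ⊕ X where X is the current total.
Stack A: need g' = 0⊕1 = 1. Options: 16−2→G=1, 16−6→G=1. Hits: 2.
Stack B: need g' = 3⊕1 = 2. Options: 9−3→G=2, 9−4→G=1, 9−7→G=0, 9−8→G=0, 9−9→G=0. Hits: 1.
Stack C: need g' = 2⊕1 = 3. Options: 14−1→G=1, 14−4→G=0. Hits: 0.

3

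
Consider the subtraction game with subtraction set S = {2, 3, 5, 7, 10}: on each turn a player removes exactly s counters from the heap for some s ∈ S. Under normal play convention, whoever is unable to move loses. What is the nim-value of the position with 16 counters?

n :  0  1  2  3  4  5  6  7  8  9 10 11 12 13 14 15 16
G :  0  0  1  1  2  2  3  3  4  0  5  1  4  0  5  1  2

2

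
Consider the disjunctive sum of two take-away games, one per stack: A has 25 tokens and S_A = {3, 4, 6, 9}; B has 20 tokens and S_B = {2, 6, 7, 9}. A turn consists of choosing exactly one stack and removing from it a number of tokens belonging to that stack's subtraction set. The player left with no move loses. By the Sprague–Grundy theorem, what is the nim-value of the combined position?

Stack A, S = {3, 4, 6, 9}:
n :  0  1  2  3  4  5  6  7  8  9 10 11 12 13 14 15 16 17 18 19 20 21 22 23 24 25
G :  0  0  0  1  1  1  2  2  2  3  3  3  0  0  0  1  1  1  2  2  2  3  3  3  0  0
G_A(25) = 0.
Stack B, S = {2, 6, 7, 9}:
n :  0  1  2  3  4  5  6  7  8  9 10 11 12 13 14 15 16 17 18 19 20
G :  0  0  1  1  0  0  1  1  2  2  3  3  2  2  3  0  0  1  1  0  0
G_B(20) = 0.
Combined Grundy value = 0 ⊕ 0 = 0.

0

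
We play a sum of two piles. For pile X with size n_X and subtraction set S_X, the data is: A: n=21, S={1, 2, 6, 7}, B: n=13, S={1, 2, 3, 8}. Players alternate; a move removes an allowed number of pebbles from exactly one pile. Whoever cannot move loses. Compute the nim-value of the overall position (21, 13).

Pile A, S = {1, 2, 6, 7}:
G(0) = 0
G(1) = mex{0} = 1
G(2) = mex{1,0} = 2
G(3) = mex{2,1} = 0
G(4) = mex{0,2} = 1
G(5) = mex{1,0} = 2
G(6) = mex{2,1,0} = 3
G(7) = mex{3,2,1,0} = 4
G(8) = mex{4,3,2,1} = 0
G(9) = mex{0,4,0,2} = 1
G(10) = mex{1,0,1,0} = 2
G(11) = mex{2,1,2,1} = 0
G(12) = mex{0,2,3,2} = 1
G(13) = mex{1,0,4,3} = 2
G(14) = mex{2,1,0,4} = 3
G(15) = mex{3,2,1,0} = 4
G(16) = mex{4,3,2,1} = 0
G(17) = mex{0,4,0,2} = 1
G(18) = mex{1,0,1,0} = 2
G(19) = mex{2,1,2,1} = 0
G(20) = mex{0,2,3,2} = 1
G(21) = mex{1,0,4,3} = 2
G_A(21) = 2.
Pile B, S = {1, 2, 3, 8}:
n :  0  1  2  3  4  5  6  7  8  9 10 11 12 13
G :  0  1  2  3  0  1  2  3  4  0  1  2  3  0
G_B(13) = 0.
Combined Grundy value = 2 ⊕ 0 = 2.

2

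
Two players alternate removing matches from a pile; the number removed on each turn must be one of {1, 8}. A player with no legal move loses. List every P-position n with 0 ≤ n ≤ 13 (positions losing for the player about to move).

0, 2, 4, 6, 9, 11, 13

G(0) = 0
G(1) = mex{0} = 1
G(2) = mex{1} = 0
G(3) = mex{0} = 1
G(4) = mex{1} = 0
G(5) = mex{0} = 1
G(6) = mex{1} = 0
G(7) = mex{0} = 1
G(8) = mex{1,0} = 2
G(9) = mex{2,1} = 0
G(10) = mex{0,0} = 1
G(11) = mex{1,1} = 0
G(12) = mex{0,0} = 1
G(13) = mex{1,1} = 0
P-positions are exactly the n with G(n) = 0.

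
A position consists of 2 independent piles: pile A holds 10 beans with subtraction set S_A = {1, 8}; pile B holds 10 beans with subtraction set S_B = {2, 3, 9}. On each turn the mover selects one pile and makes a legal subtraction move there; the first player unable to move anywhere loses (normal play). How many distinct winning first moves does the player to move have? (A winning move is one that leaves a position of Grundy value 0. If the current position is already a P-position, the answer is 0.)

Pile A, S = {1, 8}:
n :  0  1  2  3  4  5  6  7  8  9 10
G :  0  1  0  1  0  1  0  1  2  0  1
G_A(10) = 1.
Pile B, S = {2, 3, 9}:
n :  0  1  2  3  4  5  6  7  8  9 10
G :  0  0  1  1  2  0  0  1  1  2  2
G_B(10) = 2.
Combined Grundy value = 1 ⊕ 2 = 3.
A winning move leaves total XOR = 0, i.e. changes one component's Grundy value g to g ⊕ X where X is the current total.
Pile A: need g' = 1⊕3 = 2. Options: 10−1→G=0, 10−8→G=0. Hits: 0.
Pile B: need g' = 2⊕3 = 1. Options: 10−2→G=1, 10−3→G=1, 10−9→G=0. Hits: 2.

2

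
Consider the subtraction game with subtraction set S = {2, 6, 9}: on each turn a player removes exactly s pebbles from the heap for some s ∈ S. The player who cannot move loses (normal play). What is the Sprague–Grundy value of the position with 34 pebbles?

n :  0  1  2  3  4  5  6  7  8  9 10 11 12 13 14 15 16 17 18 19 20 21 22 23 24 25 26 27 28 29 30 31 32 33 34
G :  0  0  1  1  0  0  1  1  0  2  1  3  0  2  1  0  0  1  1  0  0  1  1  0  2  1  3  0  2  1  0  0  1  1  0

0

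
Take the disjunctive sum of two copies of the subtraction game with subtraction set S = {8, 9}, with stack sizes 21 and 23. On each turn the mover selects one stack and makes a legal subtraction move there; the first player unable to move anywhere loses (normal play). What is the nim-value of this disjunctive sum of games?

0

All stacks use S = {8, 9}:
G(0) = 0
G(1) = mex{} = 0
G(2) = mex{} = 0
G(3) = mex{} = 0
G(4) = mex{} = 0
G(5) = mex{} = 0
G(6) = mex{} = 0
G(7) = mex{} = 0
G(8) = mex{0} = 1
G(9) = mex{0,0} = 1
G(10) = mex{0,0} = 1
G(11) = mex{0,0} = 1
G(12) = mex{0,0} = 1
G(13) = mex{0,0} = 1
G(14) = mex{0,0} = 1
G(15) = mex{0,0} = 1
G(16) = mex{1,0} = 2
G(17) = mex{1,1} = 0
G(18) = mex{1,1} = 0
G(19) = mex{1,1} = 0
G(20) = mex{1,1} = 0
G(21) = mex{1,1} = 0
G(22) = mex{1,1} = 0
G(23) = mex{1,1} = 0
Stack A: G(21) = 0.
Stack B: G(23) = 0.
Combined Grundy value = 0 ⊕ 0 = 0.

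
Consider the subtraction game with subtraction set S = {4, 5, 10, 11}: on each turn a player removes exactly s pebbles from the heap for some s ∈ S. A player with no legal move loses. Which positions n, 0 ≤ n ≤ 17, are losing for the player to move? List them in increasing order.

n :  0  1  2  3  4  5  6  7  8  9 10 11 12 13 14 15 16 17
G :  0  0  0  0  1  1  1  1  2  0  2  2  3  1  3  0  0  0
P-positions are exactly the n with G(n) = 0.

0, 1, 2, 3, 9, 15, 16, 17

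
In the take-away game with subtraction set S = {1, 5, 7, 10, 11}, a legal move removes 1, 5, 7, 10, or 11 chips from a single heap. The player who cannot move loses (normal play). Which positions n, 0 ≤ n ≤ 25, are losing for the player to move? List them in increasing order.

n :  0  1  2  3  4  5  6  7  8  9 10 11 12 13 14 15 16 17 18 19 20 21 22 23 24 25
G :  0  1  0  1  0  1  0  1  0  1  2  3  2  3  2  3  2  3  2  3  0  1  0  1  0  1
P-positions are exactly the n with G(n) = 0.

0, 2, 4, 6, 8, 20, 22, 24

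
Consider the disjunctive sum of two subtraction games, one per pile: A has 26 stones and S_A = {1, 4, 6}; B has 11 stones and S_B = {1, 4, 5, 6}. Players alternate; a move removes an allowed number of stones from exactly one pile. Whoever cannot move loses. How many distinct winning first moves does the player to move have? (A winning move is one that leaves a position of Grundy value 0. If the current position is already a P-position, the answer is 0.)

Pile A, S = {1, 4, 6}:
G(0) = 0
G(1) = mex{0} = 1
G(2) = mex{1} = 0
G(3) = mex{0} = 1
G(4) = mex{1,0} = 2
G(5) = mex{2,1} = 0
G(6) = mex{0,0,0} = 1
G(7) = mex{1,1,1} = 0
G(8) = mex{0,2,0} = 1
G(9) = mex{1,0,1} = 2
G(10) = mex{2,1,2} = 0
G(11) = mex{0,0,0} = 1
G(12) = mex{1,1,1} = 0
G(13) = mex{0,2,0} = 1
G(14) = mex{1,0,1} = 2
G(15) = mex{2,1,2} = 0
G(16) = mex{0,0,0} = 1
G(17) = mex{1,1,1} = 0
G(18) = mex{0,2,0} = 1
G(19) = mex{1,0,1} = 2
G(20) = mex{2,1,2} = 0
G(21) = mex{0,0,0} = 1
G(22) = mex{1,1,1} = 0
G(23) = mex{0,2,0} = 1
G(24) = mex{1,0,1} = 2
G(25) = mex{2,1,2} = 0
G(26) = mex{0,0,0} = 1
G_A(26) = 1.
Pile B, S = {1, 4, 5, 6}:
G(0) = 0
G(1) = mex{0} = 1
G(2) = mex{1} = 0
G(3) = mex{0} = 1
G(4) = mex{1,0} = 2
G(5) = mex{2,1,0} = 3
G(6) = mex{3,0,1,0} = 2
G(7) = mex{2,1,0,1} = 3
G(8) = mex{3,2,1,0} = 4
G(9) = mex{4,3,2,1} = 0
G(10) = mex{0,2,3,2} = 1
G(11) = mex{1,3,2,3} = 0
G_B(11) = 0.
Combined Grundy value = 1 ⊕ 0 = 1.
A winning move leaves total XOR = 0, i.e. changes one component's Grundy value g to g ⊕ X where X is the current total.
Pile A: need g' = 1⊕1 = 0. Options: 26−1→G=0, 26−4→G=0, 26−6→G=0. Hits: 3.
Pile B: need g' = 0⊕1 = 1. Options: 11−1→G=1, 11−4→G=3, 11−5→G=2, 11−6→G=3. Hits: 1.

4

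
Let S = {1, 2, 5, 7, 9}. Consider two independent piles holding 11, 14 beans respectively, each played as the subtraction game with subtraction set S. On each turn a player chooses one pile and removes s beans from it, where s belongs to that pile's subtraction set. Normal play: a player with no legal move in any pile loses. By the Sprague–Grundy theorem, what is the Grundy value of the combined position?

All piles use S = {1, 2, 5, 7, 9}:
G(0) = 0
G(1) = mex{0} = 1
G(2) = mex{1,0} = 2
G(3) = mex{2,1} = 0
G(4) = mex{0,2} = 1
G(5) = mex{1,0,0} = 2
G(6) = mex{2,1,1} = 0
G(7) = mex{0,2,2,0} = 1
G(8) = mex{1,0,0,1} = 2
G(9) = mex{2,1,1,2,0} = 3
G(10) = mex{3,2,2,0,1} = 4
G(11) = mex{4,3,0,1,2} = 5
G(12) = mex{5,4,1,2,0} = 3
G(13) = mex{3,5,2,0,1} = 4
G(14) = mex{4,3,3,1,2} = 0
Pile A: G(11) = 5.
Pile B: G(14) = 0.
Combined Grundy value = 5 ⊕ 0 = 5.

5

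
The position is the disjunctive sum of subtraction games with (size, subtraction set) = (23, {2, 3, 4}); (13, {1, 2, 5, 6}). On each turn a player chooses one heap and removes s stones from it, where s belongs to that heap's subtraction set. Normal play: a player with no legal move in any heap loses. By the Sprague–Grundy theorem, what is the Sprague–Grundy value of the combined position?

Heap A, S = {2, 3, 4}:
n :  0  1  2  3  4  5  6  7  8  9 10 11 12 13 14 15 16 17 18 19 20 21 22 23
G :  0  0  1  1  2  2  0  0  1  1  2  2  0  0  1  1  2  2  0  0  1  1  2  2
G_A(23) = 2.
Heap B, S = {1, 2, 5, 6}:
n :  0  1  2  3  4  5  6  7  8  9 10 11 12 13
G :  0  1  2  0  1  2  3  0  1  2  0  1  2  3
G_B(13) = 3.
Combined Grundy value = 2 ⊕ 3 = 1.

1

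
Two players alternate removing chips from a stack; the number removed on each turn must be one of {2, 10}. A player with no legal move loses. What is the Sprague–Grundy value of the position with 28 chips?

G(0) = 0
G(1) = mex{} = 0
G(2) = mex{0} = 1
G(3) = mex{0} = 1
G(4) = mex{1} = 0
G(5) = mex{1} = 0
G(6) = mex{0} = 1
G(7) = mex{0} = 1
G(8) = mex{1} = 0
G(9) = mex{1} = 0
G(10) = mex{0,0} = 1
G(11) = mex{0,0} = 1
G(12) = mex{1,1} = 0
G(13) = mex{1,1} = 0
G(14) = mex{0,0} = 1
G(15) = mex{0,0} = 1
G(16) = mex{1,1} = 0
G(17) = mex{1,1} = 0
G(18) = mex{0,0} = 1
G(19) = mex{0,0} = 1
G(20) = mex{1,1} = 0
G(21) = mex{1,1} = 0
G(22) = mex{0,0} = 1
G(23) = mex{0,0} = 1
G(24) = mex{1,1} = 0
G(25) = mex{1,1} = 0
G(26) = mex{0,0} = 1
G(27) = mex{0,0} = 1
G(28) = mex{1,1} = 0

0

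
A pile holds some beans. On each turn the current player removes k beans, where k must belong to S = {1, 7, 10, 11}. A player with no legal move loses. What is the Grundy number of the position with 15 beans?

3

G(0) = 0
G(1) = mex{0} = 1
G(2) = mex{1} = 0
G(3) = mex{0} = 1
G(4) = mex{1} = 0
G(5) = mex{0} = 1
G(6) = mex{1} = 0
G(7) = mex{0,0} = 1
G(8) = mex{1,1} = 0
G(9) = mex{0,0} = 1
G(10) = mex{1,1,0} = 2
G(11) = mex{2,0,1,0} = 3
G(12) = mex{3,1,0,1} = 2
G(13) = mex{2,0,1,0} = 3
G(14) = mex{3,1,0,1} = 2
G(15) = mex{2,0,1,0} = 3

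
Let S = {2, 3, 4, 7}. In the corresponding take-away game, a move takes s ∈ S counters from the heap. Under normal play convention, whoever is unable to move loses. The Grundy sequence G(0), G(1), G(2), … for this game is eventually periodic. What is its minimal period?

11

n :  0  1  2  3  4  5  6  7  8  9 10 11 12 13 14 15 16 17 18 19 20 21 22 23
G :  0  0  1  1  2  2  0  3  1  4  2  0  0  1  1  2  2  0  3  1  4  2  0  0
G(n+11) = G(n) holds for n = 0,…,6 (a full window of length max(S) = 7), so the sequence is purely periodic with period 11.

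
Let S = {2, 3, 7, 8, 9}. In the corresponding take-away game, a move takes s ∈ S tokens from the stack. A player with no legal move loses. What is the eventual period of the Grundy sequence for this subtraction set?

16

n :  0  1  2  3  4  5  6  7  8  9 10 11 12 13 14 15 16 17 18 19 20 21 22 23 24 25 26 27 28 29 30 31 32 33
G :  0  0  1  1  2  0  0  1  1  2  2  0  3  1  2  2  0  0  1  1  2  0  0  1  1  2  2  0  3  1  2  2  0  0
G(n+16) = G(n) holds for n = 0,…,8 (a full window of length max(S) = 9), so the sequence is purely periodic with period 16.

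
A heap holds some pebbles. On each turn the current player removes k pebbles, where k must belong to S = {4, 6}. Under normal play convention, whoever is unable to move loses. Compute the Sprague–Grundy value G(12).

G(0) = 0
G(1) = mex{} = 0
G(2) = mex{} = 0
G(3) = mex{} = 0
G(4) = mex{0} = 1
G(5) = mex{0} = 1
G(6) = mex{0,0} = 1
G(7) = mex{0,0} = 1
G(8) = mex{1,0} = 2
G(9) = mex{1,0} = 2
G(10) = mex{1,1} = 0
G(11) = mex{1,1} = 0
G(12) = mex{2,1} = 0

0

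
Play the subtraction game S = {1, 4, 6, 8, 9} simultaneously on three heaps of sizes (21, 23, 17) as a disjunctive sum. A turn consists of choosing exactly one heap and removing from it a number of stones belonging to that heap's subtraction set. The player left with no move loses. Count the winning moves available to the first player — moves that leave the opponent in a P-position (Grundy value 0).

3

All heaps use S = {1, 4, 6, 8, 9}:
n :  0  1  2  3  4  5  6  7  8  9 10 11 12 13 14 15 16 17 18 19 20 21 22 23
G :  0  1  0  1  2  0  1  0  1  2  3  2  0  1  2  3  2  0  1  0  1  2  0  1
Heap A: G(21) = 2.
Heap B: G(23) = 1.
Heap C: G(17) = 0.
Combined Grundy value = 2 ⊕ 1 ⊕ 0 = 3.
A winning move leaves total XOR = 0, i.e. changes one component's Grundy value g to g ⊕ X where X is the current total.
Heap A: need g' = 2⊕3 = 1. Options: 21−1→G=1, 21−4→G=0, 21−6→G=3, 21−8→G=1, 21−9→G=0. Hits: 2.
Heap B: need g' = 1⊕3 = 2. Options: 23−1→G=0, 23−4→G=0, 23−6→G=0, 23−8→G=3, 23−9→G=2. Hits: 1.
Heap C: need g' = 0⊕3 = 3. Options: 17−1→G=2, 17−4→G=1, 17−6→G=2, 17−8→G=2, 17−9→G=1. Hits: 0.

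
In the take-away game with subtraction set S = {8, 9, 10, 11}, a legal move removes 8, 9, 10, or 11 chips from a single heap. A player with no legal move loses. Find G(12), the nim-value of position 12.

n :  0  1  2  3  4  5  6  7  8  9 10 11 12
G :  0  0  0  0  0  0  0  0  1  1  1  1  1

1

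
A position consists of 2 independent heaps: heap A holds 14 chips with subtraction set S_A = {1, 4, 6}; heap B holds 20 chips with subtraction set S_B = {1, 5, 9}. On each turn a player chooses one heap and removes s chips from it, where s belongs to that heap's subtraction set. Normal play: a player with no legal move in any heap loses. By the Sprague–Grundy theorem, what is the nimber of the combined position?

2

Heap A, S = {1, 4, 6}:
G(0) = 0
G(1) = mex{0} = 1
G(2) = mex{1} = 0
G(3) = mex{0} = 1
G(4) = mex{1,0} = 2
G(5) = mex{2,1} = 0
G(6) = mex{0,0,0} = 1
G(7) = mex{1,1,1} = 0
G(8) = mex{0,2,0} = 1
G(9) = mex{1,0,1} = 2
G(10) = mex{2,1,2} = 0
G(11) = mex{0,0,0} = 1
G(12) = mex{1,1,1} = 0
G(13) = mex{0,2,0} = 1
G(14) = mex{1,0,1} = 2
G_A(14) = 2.
Heap B, S = {1, 5, 9}:
G(0) = 0
G(1) = mex{0} = 1
G(2) = mex{1} = 0
G(3) = mex{0} = 1
G(4) = mex{1} = 0
G(5) = mex{0,0} = 1
G(6) = mex{1,1} = 0
G(7) = mex{0,0} = 1
G(8) = mex{1,1} = 0
G(9) = mex{0,0,0} = 1
G(10) = mex{1,1,1} = 0
G(11) = mex{0,0,0} = 1
G(12) = mex{1,1,1} = 0
G(13) = mex{0,0,0} = 1
G(14) = mex{1,1,1} = 0
G(15) = mex{0,0,0} = 1
G(16) = mex{1,1,1} = 0
G(17) = mex{0,0,0} = 1
G(18) = mex{1,1,1} = 0
G(19) = mex{0,0,0} = 1
G(20) = mex{1,1,1} = 0
G_B(20) = 0.
Combined Grundy value = 2 ⊕ 0 = 2.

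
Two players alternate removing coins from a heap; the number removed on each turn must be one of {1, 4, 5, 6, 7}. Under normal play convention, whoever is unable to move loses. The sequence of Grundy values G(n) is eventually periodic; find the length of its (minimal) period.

n :  0  1  2  3  4  5  6  7  8  9 10 11 12 13 14 15 16 17 18 19 20 21
G :  0  1  0  1  2  3  2  3  4  5  0  1  0  1  2  3  2  3  4  5  0  1
G(n+10) = G(n) holds for n = 0,…,6 (a full window of length max(S) = 7), so the sequence is purely periodic with period 10.

10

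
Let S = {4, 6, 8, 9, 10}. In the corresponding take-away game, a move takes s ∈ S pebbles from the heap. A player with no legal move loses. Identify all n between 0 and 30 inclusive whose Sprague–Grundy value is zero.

0, 1, 2, 3, 14, 15, 16, 17, 28, 29, 30

G(0) = 0
G(1) = mex{} = 0
G(2) = mex{} = 0
G(3) = mex{} = 0
G(4) = mex{0} = 1
G(5) = mex{0} = 1
G(6) = mex{0,0} = 1
G(7) = mex{0,0} = 1
G(8) = mex{1,0,0} = 2
G(9) = mex{1,0,0,0} = 2
G(10) = mex{1,1,0,0,0} = 2
G(11) = mex{1,1,0,0,0} = 2
G(12) = mex{2,1,1,0,0} = 3
G(13) = mex{2,1,1,1,0} = 3
G(14) = mex{2,2,1,1,1} = 0
G(15) = mex{2,2,1,1,1} = 0
G(16) = mex{3,2,2,1,1} = 0
G(17) = mex{3,2,2,2,1} = 0
G(18) = mex{0,3,2,2,2} = 1
G(19) = mex{0,3,2,2,2} = 1
G(20) = mex{0,0,3,2,2} = 1
G(21) = mex{0,0,3,3,2} = 1
G(22) = mex{1,0,0,3,3} = 2
G(23) = mex{1,0,0,0,3} = 2
G(24) = mex{1,1,0,0,0} = 2
G(25) = mex{1,1,0,0,0} = 2
G(26) = mex{2,1,1,0,0} = 3
G(27) = mex{2,1,1,1,0} = 3
G(28) = mex{2,2,1,1,1} = 0
G(29) = mex{2,2,1,1,1} = 0
G(30) = mex{3,2,2,1,1} = 0
P-positions are exactly the n with G(n) = 0.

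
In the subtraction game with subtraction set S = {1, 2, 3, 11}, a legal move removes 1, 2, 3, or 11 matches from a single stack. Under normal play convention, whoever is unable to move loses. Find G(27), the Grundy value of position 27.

G(0) = 0
G(1) = mex{0} = 1
G(2) = mex{1,0} = 2
G(3) = mex{2,1,0} = 3
G(4) = mex{3,2,1} = 0
G(5) = mex{0,3,2} = 1
G(6) = mex{1,0,3} = 2
G(7) = mex{2,1,0} = 3
G(8) = mex{3,2,1} = 0
G(9) = mex{0,3,2} = 1
G(10) = mex{1,0,3} = 2
G(11) = mex{2,1,0,0} = 3
G(12) = mex{3,2,1,1} = 0
G(13) = mex{0,3,2,2} = 1
G(14) = mex{1,0,3,3} = 2
G(15) = mex{2,1,0,0} = 3
G(16) = mex{3,2,1,1} = 0
G(17) = mex{0,3,2,2} = 1
G(18) = mex{1,0,3,3} = 2
G(19) = mex{2,1,0,0} = 3
G(20) = mex{3,2,1,1} = 0
G(21) = mex{0,3,2,2} = 1
G(22) = mex{1,0,3,3} = 2
G(23) = mex{2,1,0,0} = 3
G(24) = mex{3,2,1,1} = 0
G(25) = mex{0,3,2,2} = 1
G(26) = mex{1,0,3,3} = 2
G(27) = mex{2,1,0,0} = 3

3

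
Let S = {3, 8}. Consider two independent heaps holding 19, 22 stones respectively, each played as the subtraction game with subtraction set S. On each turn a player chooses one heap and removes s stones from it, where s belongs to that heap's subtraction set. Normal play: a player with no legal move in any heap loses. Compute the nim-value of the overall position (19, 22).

2

All heaps use S = {3, 8}:
n :  0  1  2  3  4  5  6  7  8  9 10 11 12 13 14 15 16 17 18 19 20 21 22
G :  0  0  0  1  1  1  0  0  2  1  1  0  0  0  1  1  1  0  0  2  1  1  0
Heap A: G(19) = 2.
Heap B: G(22) = 0.
Combined Grundy value = 2 ⊕ 0 = 2.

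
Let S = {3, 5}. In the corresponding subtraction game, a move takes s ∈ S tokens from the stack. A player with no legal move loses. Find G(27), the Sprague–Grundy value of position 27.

1

G(0) = 0
G(1) = mex{} = 0
G(2) = mex{} = 0
G(3) = mex{0} = 1
G(4) = mex{0} = 1
G(5) = mex{0,0} = 1
G(6) = mex{1,0} = 2
G(7) = mex{1,0} = 2
G(8) = mex{1,1} = 0
G(9) = mex{2,1} = 0
G(10) = mex{2,1} = 0
G(11) = mex{0,2} = 1
G(12) = mex{0,2} = 1
G(13) = mex{0,0} = 1
G(14) = mex{1,0} = 2
G(15) = mex{1,0} = 2
G(16) = mex{1,1} = 0
G(17) = mex{2,1} = 0
G(18) = mex{2,1} = 0
G(19) = mex{0,2} = 1
G(20) = mex{0,2} = 1
G(21) = mex{0,0} = 1
G(22) = mex{1,0} = 2
G(23) = mex{1,0} = 2
G(24) = mex{1,1} = 0
G(25) = mex{2,1} = 0
G(26) = mex{2,1} = 0
G(27) = mex{0,2} = 1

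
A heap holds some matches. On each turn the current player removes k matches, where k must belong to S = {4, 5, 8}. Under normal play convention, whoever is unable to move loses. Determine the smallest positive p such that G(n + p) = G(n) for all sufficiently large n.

12

G(0) = 0
G(1) = mex{} = 0
G(2) = mex{} = 0
G(3) = mex{} = 0
G(4) = mex{0} = 1
G(5) = mex{0,0} = 1
G(6) = mex{0,0} = 1
G(7) = mex{0,0} = 1
G(8) = mex{1,0,0} = 2
G(9) = mex{1,1,0} = 2
G(10) = mex{1,1,0} = 2
G(11) = mex{1,1,0} = 2
G(12) = mex{2,1,1} = 0
G(13) = mex{2,2,1} = 0
G(14) = mex{2,2,1} = 0
G(15) = mex{2,2,1} = 0
G(16) = mex{0,2,2} = 1
G(17) = mex{0,0,2} = 1
G(18) = mex{0,0,2} = 1
G(19) = mex{0,0,2} = 1
G(20) = mex{1,0,0} = 2
G(21) = mex{1,1,0} = 2
G(22) = mex{1,1,0} = 2
G(23) = mex{1,1,0} = 2
G(24) = mex{2,1,1} = 0
G(25) = mex{2,2,1} = 0
G(n+12) = G(n) holds for n = 0,…,7 (a full window of length max(S) = 8), so the sequence is purely periodic with period 12.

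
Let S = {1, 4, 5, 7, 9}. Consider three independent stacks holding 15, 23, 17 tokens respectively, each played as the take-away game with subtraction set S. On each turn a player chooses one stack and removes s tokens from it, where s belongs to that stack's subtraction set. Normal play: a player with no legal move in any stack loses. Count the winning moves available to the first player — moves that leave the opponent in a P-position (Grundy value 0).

All stacks use S = {1, 4, 5, 7, 9}:
n :  0  1  2  3  4  5  6  7  8  9 10 11 12 13 14 15 16 17 18 19 20 21 22 23
G :  0  1  0  1  2  3  2  3  0  1  0  1  2  3  2  3  0  1  0  1  2  3  2  3
Stack A: G(15) = 3.
Stack B: G(23) = 3.
Stack C: G(17) = 1.
Combined Grundy value = 3 ⊕ 3 ⊕ 1 = 1.
A winning move leaves total XOR = 0, i.e. changes one component's Grundy value g to g ⊕ X where X is the current total.
Stack A: need g' = 3⊕1 = 2. Options: 15−1→G=2, 15−4→G=1, 15−5→G=0, 15−7→G=0, 15−9→G=2. Hits: 2.
Stack B: need g' = 3⊕1 = 2. Options: 23−1→G=2, 23−4→G=1, 23−5→G=0, 23−7→G=0, 23−9→G=2. Hits: 2.
Stack C: need g' = 1⊕1 = 0. Options: 17−1→G=0, 17−4→G=3, 17−5→G=2, 17−7→G=0, 17−9→G=0. Hits: 3.

7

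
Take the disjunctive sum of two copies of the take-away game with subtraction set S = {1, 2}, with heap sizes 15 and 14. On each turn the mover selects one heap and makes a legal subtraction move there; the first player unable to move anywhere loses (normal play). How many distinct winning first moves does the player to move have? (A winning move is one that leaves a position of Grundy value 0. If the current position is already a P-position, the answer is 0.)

2

All heaps use S = {1, 2}:
G(0) = 0
G(1) = mex{0} = 1
G(2) = mex{1,0} = 2
G(3) = mex{2,1} = 0
G(4) = mex{0,2} = 1
G(5) = mex{1,0} = 2
G(6) = mex{2,1} = 0
G(7) = mex{0,2} = 1
G(8) = mex{1,0} = 2
G(9) = mex{2,1} = 0
G(10) = mex{0,2} = 1
G(11) = mex{1,0} = 2
G(12) = mex{2,1} = 0
G(13) = mex{0,2} = 1
G(14) = mex{1,0} = 2
G(15) = mex{2,1} = 0
Heap A: G(15) = 0.
Heap B: G(14) = 2.
Combined Grundy value = 0 ⊕ 2 = 2.
A winning move leaves total XOR = 0, i.e. changes one component's Grundy value g to g ⊕ X where X is the current total.
Heap A: need g' = 0⊕2 = 2. Options: 15−1→G=2, 15−2→G=1. Hits: 1.
Heap B: need g' = 2⊕2 = 0. Options: 14−1→G=1, 14−2→G=0. Hits: 1.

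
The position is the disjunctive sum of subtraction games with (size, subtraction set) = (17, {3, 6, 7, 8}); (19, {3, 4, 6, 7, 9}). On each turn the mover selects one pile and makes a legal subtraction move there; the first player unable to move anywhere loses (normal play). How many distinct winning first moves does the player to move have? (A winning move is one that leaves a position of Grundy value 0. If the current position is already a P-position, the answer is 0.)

0

Pile A, S = {3, 6, 7, 8}:
G(0) = 0
G(1) = mex{} = 0
G(2) = mex{} = 0
G(3) = mex{0} = 1
G(4) = mex{0} = 1
G(5) = mex{0} = 1
G(6) = mex{1,0} = 2
G(7) = mex{1,0,0} = 2
G(8) = mex{1,0,0,0} = 2
G(9) = mex{2,1,0,0} = 3
G(10) = mex{2,1,1,0} = 3
G(11) = mex{2,1,1,1} = 0
G(12) = mex{3,2,1,1} = 0
G(13) = mex{3,2,2,1} = 0
G(14) = mex{0,2,2,2} = 1
G(15) = mex{0,3,2,2} = 1
G(16) = mex{0,3,3,2} = 1
G(17) = mex{1,0,3,3} = 2
G_A(17) = 2.
Pile B, S = {3, 4, 6, 7, 9}:
n :  0  1  2  3  4  5  6  7  8  9 10 11 12 13 14 15 16 17 18 19
G :  0  0  0  1  1  1  2  2  2  3  3  3  0  0  0  1  1  1  2  2
G_B(19) = 2.
Combined Grundy value = 2 ⊕ 2 = 0.
A winning move leaves total XOR = 0, i.e. changes one component's Grundy value g to g ⊕ X where X is the current total.
Pile A: target g' = 2⊕0 = 2, but every legal move changes the Grundy value (mex property), so 0 moves.
Pile B: target g' = 2⊕0 = 2, but every legal move changes the Grundy value (mex property), so 0 moves.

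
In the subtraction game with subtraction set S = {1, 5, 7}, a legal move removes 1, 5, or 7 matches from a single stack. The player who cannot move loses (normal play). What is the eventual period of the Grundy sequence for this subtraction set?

G(0) = 0
G(1) = mex{0} = 1
G(2) = mex{1} = 0
G(3) = mex{0} = 1
G(4) = mex{1} = 0
G(5) = mex{0,0} = 1
G(6) = mex{1,1} = 0
G(7) = mex{0,0,0} = 1
G(8) = mex{1,1,1} = 0
G(9) = mex{0,0,0} = 1
G(10) = mex{1,1,1} = 0
G(11) = mex{0,0,0} = 1
G(12) = mex{1,1,1} = 0
G(13) = mex{0,0,0} = 1
G(14) = mex{1,1,1} = 0
G(n+2) = G(n) holds for n = 0,…,6 (a full window of length max(S) = 7), so the sequence is purely periodic with period 2.

2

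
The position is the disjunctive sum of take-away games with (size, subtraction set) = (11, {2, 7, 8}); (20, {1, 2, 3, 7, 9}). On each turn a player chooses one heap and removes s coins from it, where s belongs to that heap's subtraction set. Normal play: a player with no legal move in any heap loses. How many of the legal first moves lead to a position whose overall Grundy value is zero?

Heap A, S = {2, 7, 8}:
G(0) = 0
G(1) = mex{} = 0
G(2) = mex{0} = 1
G(3) = mex{0} = 1
G(4) = mex{1} = 0
G(5) = mex{1} = 0
G(6) = mex{0} = 1
G(7) = mex{0,0} = 1
G(8) = mex{1,0,0} = 2
G(9) = mex{1,1,0} = 2
G(10) = mex{2,1,1} = 0
G(11) = mex{2,0,1} = 3
G_A(11) = 3.
Heap B, S = {1, 2, 3, 7, 9}:
n :  0  1  2  3  4  5  6  7  8  9 10 11 12 13 14 15 16 17 18 19 20
G :  0  1  2  3  0  1  2  3  0  1  2  3  0  1  2  3  0  1  2  3  0
G_B(20) = 0.
Combined Grundy value = 3 ⊕ 0 = 3.
A winning move leaves total XOR = 0, i.e. changes one component's Grundy value g to g ⊕ X where X is the current total.
Heap A: need g' = 3⊕3 = 0. Options: 11−2→G=2, 11−7→G=0, 11−8→G=1. Hits: 1.
Heap B: need g' = 0⊕3 = 3. Options: 20−1→G=3, 20−2→G=2, 20−3→G=1, 20−7→G=1, 20−9→G=3. Hits: 2.

3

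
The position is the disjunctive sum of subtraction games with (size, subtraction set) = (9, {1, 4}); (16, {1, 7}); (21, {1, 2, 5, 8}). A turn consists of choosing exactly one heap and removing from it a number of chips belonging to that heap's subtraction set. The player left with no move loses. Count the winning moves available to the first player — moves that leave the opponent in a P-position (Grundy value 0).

Heap A, S = {1, 4}:
G(0) = 0
G(1) = mex{0} = 1
G(2) = mex{1} = 0
G(3) = mex{0} = 1
G(4) = mex{1,0} = 2
G(5) = mex{2,1} = 0
G(6) = mex{0,0} = 1
G(7) = mex{1,1} = 0
G(8) = mex{0,2} = 1
G(9) = mex{1,0} = 2
G_A(9) = 2.
Heap B, S = {1, 7}:
n :  0  1  2  3  4  5  6  7  8  9 10 11 12 13 14 15 16
G :  0  1  0  1  0  1  0  1  0  1  0  1  0  1  0  1  0
G_B(16) = 0.
Heap C, S = {1, 2, 5, 8}:
G(0) = 0
G(1) = mex{0} = 1
G(2) = mex{1,0} = 2
G(3) = mex{2,1} = 0
G(4) = mex{0,2} = 1
G(5) = mex{1,0,0} = 2
G(6) = mex{2,1,1} = 0
G(7) = mex{0,2,2} = 1
G(8) = mex{1,0,0,0} = 2
G(9) = mex{2,1,1,1} = 0
G(10) = mex{0,2,2,2} = 1
G(11) = mex{1,0,0,0} = 2
G(12) = mex{2,1,1,1} = 0
G(13) = mex{0,2,2,2} = 1
G(14) = mex{1,0,0,0} = 2
G(15) = mex{2,1,1,1} = 0
G(16) = mex{0,2,2,2} = 1
G(17) = mex{1,0,0,0} = 2
G(18) = mex{2,1,1,1} = 0
G(19) = mex{0,2,2,2} = 1
G(20) = mex{1,0,0,0} = 2
G(21) = mex{2,1,1,1} = 0
G_C(21) = 0.
Combined Grundy value = 2 ⊕ 0 ⊕ 0 = 2.
A winning move leaves total XOR = 0, i.e. changes one component's Grundy value g to g ⊕ X where X is the current total.
Heap A: need g' = 2⊕2 = 0. Options: 9−1→G=1, 9−4→G=0. Hits: 1.
Heap B: need g' = 0⊕2 = 2. Options: 16−1→G=1, 16−7→G=1. Hits: 0.
Heap C: need g' = 0⊕2 = 2. Options: 21−1→G=2, 21−2→G=1, 21−5→G=1, 21−8→G=1. Hits: 1.

2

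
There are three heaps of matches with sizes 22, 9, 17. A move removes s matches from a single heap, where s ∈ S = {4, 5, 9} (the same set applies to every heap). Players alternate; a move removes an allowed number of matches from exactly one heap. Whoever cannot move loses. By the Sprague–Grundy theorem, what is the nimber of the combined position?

1

All heaps use S = {4, 5, 9}:
n :  0  1  2  3  4  5  6  7  8  9 10 11 12 13 14 15 16 17 18 19 20 21 22
G :  0  0  0  0  1  1  1  1  2  2  2  2  3  0  0  0  0  1  1  1  1  2  2
Heap A: G(22) = 2.
Heap B: G(9) = 2.
Heap C: G(17) = 1.
Combined Grundy value = 2 ⊕ 2 ⊕ 1 = 1.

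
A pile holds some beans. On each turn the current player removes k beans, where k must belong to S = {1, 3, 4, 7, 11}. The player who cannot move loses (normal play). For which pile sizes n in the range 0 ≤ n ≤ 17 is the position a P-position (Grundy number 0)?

G(0) = 0
G(1) = mex{0} = 1
G(2) = mex{1} = 0
G(3) = mex{0,0} = 1
G(4) = mex{1,1,0} = 2
G(5) = mex{2,0,1} = 3
G(6) = mex{3,1,0} = 2
G(7) = mex{2,2,1,0} = 3
G(8) = mex{3,3,2,1} = 0
G(9) = mex{0,2,3,0} = 1
G(10) = mex{1,3,2,1} = 0
G(11) = mex{0,0,3,2,0} = 1
G(12) = mex{1,1,0,3,1} = 2
G(13) = mex{2,0,1,2,0} = 3
G(14) = mex{3,1,0,3,1} = 2
G(15) = mex{2,2,1,0,2} = 3
G(16) = mex{3,3,2,1,3} = 0
G(17) = mex{0,2,3,0,2} = 1
P-positions are exactly the n with G(n) = 0.

0, 2, 8, 10, 16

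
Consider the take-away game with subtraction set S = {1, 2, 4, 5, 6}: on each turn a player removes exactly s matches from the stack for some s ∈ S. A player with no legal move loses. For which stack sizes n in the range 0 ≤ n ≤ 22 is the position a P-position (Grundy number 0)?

0, 3, 10, 13, 20

G(0) = 0
G(1) = mex{0} = 1
G(2) = mex{1,0} = 2
G(3) = mex{2,1} = 0
G(4) = mex{0,2,0} = 1
G(5) = mex{1,0,1,0} = 2
G(6) = mex{2,1,2,1,0} = 3
G(7) = mex{3,2,0,2,1} = 4
G(8) = mex{4,3,1,0,2} = 5
G(9) = mex{5,4,2,1,0} = 3
G(10) = mex{3,5,3,2,1} = 0
G(11) = mex{0,3,4,3,2} = 1
G(12) = mex{1,0,5,4,3} = 2
G(13) = mex{2,1,3,5,4} = 0
G(14) = mex{0,2,0,3,5} = 1
G(15) = mex{1,0,1,0,3} = 2
G(16) = mex{2,1,2,1,0} = 3
G(17) = mex{3,2,0,2,1} = 4
G(18) = mex{4,3,1,0,2} = 5
G(19) = mex{5,4,2,1,0} = 3
G(20) = mex{3,5,3,2,1} = 0
G(21) = mex{0,3,4,3,2} = 1
G(22) = mex{1,0,5,4,3} = 2
P-positions are exactly the n with G(n) = 0.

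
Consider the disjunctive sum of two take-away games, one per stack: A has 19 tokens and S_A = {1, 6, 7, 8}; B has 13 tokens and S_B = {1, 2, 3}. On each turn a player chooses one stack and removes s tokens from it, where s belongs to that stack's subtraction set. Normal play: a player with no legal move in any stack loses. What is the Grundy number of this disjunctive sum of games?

Stack A, S = {1, 6, 7, 8}:
G(0) = 0
G(1) = mex{0} = 1
G(2) = mex{1} = 0
G(3) = mex{0} = 1
G(4) = mex{1} = 0
G(5) = mex{0} = 1
G(6) = mex{1,0} = 2
G(7) = mex{2,1,0} = 3
G(8) = mex{3,0,1,0} = 2
G(9) = mex{2,1,0,1} = 3
G(10) = mex{3,0,1,0} = 2
G(11) = mex{2,1,0,1} = 3
G(12) = mex{3,2,1,0} = 4
G(13) = mex{4,3,2,1} = 0
G(14) = mex{0,2,3,2} = 1
G(15) = mex{1,3,2,3} = 0
G(16) = mex{0,2,3,2} = 1
G(17) = mex{1,3,2,3} = 0
G(18) = mex{0,4,3,2} = 1
G(19) = mex{1,0,4,3} = 2
G_A(19) = 2.
Stack B, S = {1, 2, 3}:
G(0) = 0
G(1) = mex{0} = 1
G(2) = mex{1,0} = 2
G(3) = mex{2,1,0} = 3
G(4) = mex{3,2,1} = 0
G(5) = mex{0,3,2} = 1
G(6) = mex{1,0,3} = 2
G(7) = mex{2,1,0} = 3
G(8) = mex{3,2,1} = 0
G(9) = mex{0,3,2} = 1
G(10) = mex{1,0,3} = 2
G(11) = mex{2,1,0} = 3
G(12) = mex{3,2,1} = 0
G(13) = mex{0,3,2} = 1
G_B(13) = 1.
Combined Grundy value = 2 ⊕ 1 = 3.

3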